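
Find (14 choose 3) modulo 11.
1

Using Lucas' theorem:
Write n=14 and k=3 in base 11:
n in base 11: [1, 3]
k in base 11: [0, 3]
C(14,3) mod 11 = ∏ C(n_i, k_i) mod 11
Digit binomials (mod 11): C(1,0) = 1; C(3,3) = 1
Product: 1 × 1 = 1 ≡ 1 (mod 11)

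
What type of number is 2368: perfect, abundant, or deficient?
abundant

Proper divisors of 2368: sum = 1 + 2 + 4 + 8 + 16 + 32 + 37 + 64 + 74 + 148 + 296 + 592 + 1184 = 2458
Since 2458 > 2368, 2368 is abundant.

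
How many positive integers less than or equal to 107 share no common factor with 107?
106

107 = 107
φ(n) = n × ∏(1 - 1/p) for each prime p dividing n
φ(107) = 107 × (1 - 1/107) = 106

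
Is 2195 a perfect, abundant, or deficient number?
deficient

Proper divisors of 2195: sum = 1 + 5 + 439 = 445
Since 445 < 2195, 2195 is deficient.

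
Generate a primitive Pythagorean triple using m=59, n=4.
(3465, 472, 3497)

Euclid's formula: a = m² - n², b = 2mn, c = m² + n²
m = 59, n = 4
a = 59² - 4² = 3481 - 16 = 3465
b = 2 × 59 × 4 = 472
c = 59² + 4² = 3481 + 16 = 3497
Verification: 3465² + 472² = 12006225 + 222784 = 12229009 = 3497² ✓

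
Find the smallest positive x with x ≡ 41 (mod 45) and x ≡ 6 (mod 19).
671

Using Chinese Remainder Theorem:
M = 45 × 19 = 855
M1 = 19, M2 = 45
y1 = 19^(-1) mod 45 = 19
y2 = 45^(-1) mod 19 = 11
x = (41×19×19 + 6×45×11) mod 855 = 671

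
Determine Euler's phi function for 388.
192

388 = 2^2 × 97
φ(n) = n × ∏(1 - 1/p) for each prime p dividing n
φ(388) = 388 × (1 - 1/2) × (1 - 1/97) = 192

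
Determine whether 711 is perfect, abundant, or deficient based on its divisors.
deficient

Proper divisors of 711: sum = 1 + 3 + 9 + 79 + 237 = 329
Since 329 < 711, 711 is deficient.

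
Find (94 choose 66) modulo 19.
15

Using Lucas' theorem:
Write n=94 and k=66 in base 19:
n in base 19: [4, 18]
k in base 19: [3, 9]
C(94,66) mod 19 = ∏ C(n_i, k_i) mod 19
Digit binomials (mod 19): C(4,3) = 4; C(18,9) = 48620 ≡ 18
Product: 4 × 18 = 72 ≡ 15 (mod 19)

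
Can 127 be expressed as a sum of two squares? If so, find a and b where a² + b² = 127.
Not possible

Factorization: 127 = 127
By Fermat: n is sum of two squares iff every prime p ≡ 3 (mod 4) appears to even power.
Prime(s) ≡ 3 (mod 4) with odd exponent: [(127, 1)]
Therefore 127 cannot be expressed as a² + b².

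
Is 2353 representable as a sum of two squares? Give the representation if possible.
7² + 48² (a=7, b=48)

Factorization: 2353 = 13 × 181
By Fermat: n is sum of two squares iff every prime p ≡ 3 (mod 4) appears to even power.
All primes ≡ 3 (mod 4) appear to even power.
Search a = 0, 1, 2, … for 2353 - a² a perfect square: first hit at a = 7: 2353 - 49 = 2304 = 48².
2353 = 7² + 48² = 49 + 2304 ✓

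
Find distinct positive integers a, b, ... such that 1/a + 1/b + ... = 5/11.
1/3 + 1/9 + 1/99

Greedy algorithm:
5/11: ceiling(11/5) = 3, use 1/3
4/33: ceiling(33/4) = 9, use 1/9
1/99: ceiling(99/1) = 99, use 1/99
Result: 5/11 = 1/3 + 1/9 + 1/99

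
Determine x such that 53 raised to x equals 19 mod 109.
39

Baby-step giant-step with step n = ⌈√109⌉ = 11.
Baby steps 53^j mod 109 (j:value) for j=0..10: 0:1, 1:53, 2:84, 3:92, 4:80, 5:98, 6:71, 7:57, 8:78, 9:101, 10:12.
Giant-step multiplier: 53^(-11) ≡ 53^(108-11) = 53^97 ≡ 6 (mod 109).
Giant steps γ_i = 19·6^i mod 109: γ_0=19, γ_1=5, γ_2=30, γ_3=71 (in table at j=6).
x = i·n + j = 3·11 + 6 = 39.
Check: 53^39 ≡ 19 (mod 109).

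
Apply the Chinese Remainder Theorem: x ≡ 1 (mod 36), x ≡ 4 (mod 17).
361

Using Chinese Remainder Theorem:
M = 36 × 17 = 612
M1 = 17, M2 = 36
y1 = 17^(-1) mod 36 = 17
y2 = 36^(-1) mod 17 = 9
x = (1×17×17 + 4×36×9) mod 612 = 361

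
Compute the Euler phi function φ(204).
64

204 = 2^2 × 3 × 17
φ(n) = n × ∏(1 - 1/p) for each prime p dividing n
φ(204) = 204 × (1 - 1/2) × (1 - 1/3) × (1 - 1/17) = 64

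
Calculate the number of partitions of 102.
241265379

p(n) counts ways to write n as a sum of positive integers (order ignored).
Euler's pentagonal recurrence: p(k) = p(k-1) + p(k-2) - p(k-5) - p(k-7) + p(k-12) + p(k-15) - ... (offsets j(3j∓1)/2, signs ++--, p(0)=1, p(<0)=0).
DP table for k = 0..101: p(0)=1, p(1)=1, p(2)=2, p(3)=3, p(4)=5, p(5)=7, p(6)=11, p(7)=15, p(8)=22, p(9)=30, p(10)=42, p(11)=56, p(12)=77, p(13)=101, p(14)=135, p(15)=176, p(16)=231, p(17)=297, p(18)=385, p(19)=490, p(20)=627, p(21)=792, p(22)=1002, p(23)=1255, p(24)=1575, p(25)=1958, p(26)=2436, p(27)=3010, p(28)=3718, p(29)=4565, p(30)=5604, p(31)=6842, p(32)=8349, p(33)=10143, p(34)=12310, p(35)=14883, p(36)=17977, p(37)=21637, p(38)=26015, p(39)=31185, p(40)=37338, p(41)=44583, p(42)=53174, p(43)=63261, p(44)=75175, p(45)=89134, p(46)=105558, p(47)=124754, p(48)=147273, p(49)=173525, p(50)=204226, p(51)=239943, p(52)=281589, p(53)=329931, p(54)=386155, p(55)=451276, p(56)=526823, p(57)=614154, p(58)=715220, p(59)=831820, p(60)=966467, p(61)=1121505, p(62)=1300156, p(63)=1505499, p(64)=1741630, p(65)=2012558, p(66)=2323520, p(67)=2679689, p(68)=3087735, p(69)=3554345, p(70)=4087968, p(71)=4697205, p(72)=5392783, p(73)=6185689, p(74)=7089500, p(75)=8118264, p(76)=9289091, p(77)=10619863, p(78)=12132164, p(79)=13848650, p(80)=15796476, p(81)=18004327, p(82)=20506255, p(83)=23338469, p(84)=26543660, p(85)=30167357, p(86)=34262962, p(87)=38887673, p(88)=44108109, p(89)=49995925, p(90)=56634173, p(91)=64112359, p(92)=72533807, p(93)=82010177, p(94)=92669720, p(95)=104651419, p(96)=118114304, p(97)=133230930, p(98)=150198136, p(99)=169229875, p(100)=190569292, p(101)=214481126.
Final step: p(102) = p(101) + p(100) - p(97) - p(95) + p(90) + p(87) - p(80) - p(76) + p(67) + p(62) - p(51) - p(45) + p(32) + p(25) - p(10) - p(2)
= 214481126 + 190569292 - 133230930 - 104651419 + 56634173 + 38887673 - 15796476 - 9289091 + 2679689 + 1300156 - 239943 - 89134 + 8349 + 1958 - 42 - 2
= 241265379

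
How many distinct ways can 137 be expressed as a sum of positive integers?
11097645016

p(n) counts ways to write n as a sum of positive integers (order ignored).
Euler's pentagonal recurrence: p(k) = p(k-1) + p(k-2) - p(k-5) - p(k-7) + p(k-12) + p(k-15) - ... (offsets j(3j∓1)/2, signs ++--, p(0)=1, p(<0)=0).
DP table for k = 0..136: p(0)=1, p(1)=1, p(2)=2, p(3)=3, p(4)=5, p(5)=7, p(6)=11, p(7)=15, p(8)=22, p(9)=30, p(10)=42, p(11)=56, p(12)=77, p(13)=101, p(14)=135, p(15)=176, p(16)=231, p(17)=297, p(18)=385, p(19)=490, p(20)=627, p(21)=792, p(22)=1002, p(23)=1255, p(24)=1575, p(25)=1958, p(26)=2436, p(27)=3010, p(28)=3718, p(29)=4565, p(30)=5604, p(31)=6842, p(32)=8349, p(33)=10143, p(34)=12310, p(35)=14883, p(36)=17977, p(37)=21637, p(38)=26015, p(39)=31185, p(40)=37338, p(41)=44583, p(42)=53174, p(43)=63261, p(44)=75175, p(45)=89134, p(46)=105558, p(47)=124754, p(48)=147273, p(49)=173525, p(50)=204226, p(51)=239943, p(52)=281589, p(53)=329931, p(54)=386155, p(55)=451276, p(56)=526823, p(57)=614154, p(58)=715220, p(59)=831820, p(60)=966467, p(61)=1121505, p(62)=1300156, p(63)=1505499, p(64)=1741630, p(65)=2012558, p(66)=2323520, p(67)=2679689, p(68)=3087735, p(69)=3554345, p(70)=4087968, p(71)=4697205, p(72)=5392783, p(73)=6185689, p(74)=7089500, p(75)=8118264, p(76)=9289091, p(77)=10619863, p(78)=12132164, p(79)=13848650, p(80)=15796476, p(81)=18004327, p(82)=20506255, p(83)=23338469, p(84)=26543660, p(85)=30167357, p(86)=34262962, p(87)=38887673, p(88)=44108109, p(89)=49995925, p(90)=56634173, p(91)=64112359, p(92)=72533807, p(93)=82010177, p(94)=92669720, p(95)=104651419, p(96)=118114304, p(97)=133230930, p(98)=150198136, p(99)=169229875, p(100)=190569292, p(101)=214481126, p(102)=241265379, p(103)=271248950, p(104)=304801365, p(105)=342325709, p(106)=384276336, p(107)=431149389, p(108)=483502844, p(109)=541946240, p(110)=607163746, p(111)=679903203, p(112)=761002156, p(113)=851376628, p(114)=952050665, p(115)=1064144451, p(116)=1188908248, p(117)=1327710076, p(118)=1482074143, p(119)=1653668665, p(120)=1844349560, p(121)=2056148051, p(122)=2291320912, p(123)=2552338241, p(124)=2841940500, p(125)=3163127352, p(126)=3519222692, p(127)=3913864295, p(128)=4351078600, p(129)=4835271870, p(130)=5371315400, p(131)=5964539504, p(132)=6620830889, p(133)=7346629512, p(134)=8149040695, p(135)=9035836076, p(136)=10015581680.
Final step: p(137) = p(136) + p(135) - p(132) - p(130) + p(125) + p(122) - p(115) - p(111) + p(102) + p(97) - p(86) - p(80) + p(67) + p(60) - p(45) - p(37) + p(20) + p(11)
= 10015581680 + 9035836076 - 6620830889 - 5371315400 + 3163127352 + 2291320912 - 1064144451 - 679903203 + 241265379 + 133230930 - 34262962 - 15796476 + 2679689 + 966467 - 89134 - 21637 + 627 + 56
= 11097645016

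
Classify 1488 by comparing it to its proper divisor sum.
abundant

Proper divisors of 1488: sum = 1 + 2 + 3 + 4 + 6 + 8 + 12 + 16 + ... + 248 + 372 + 496 + 744 (19 divisors) = 2480
Since 2480 > 1488, 1488 is abundant.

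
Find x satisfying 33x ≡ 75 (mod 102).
x ≡ 27 (mod 34)

gcd(33, 102) = 3, which divides 75, so solutions exist.
Divide through by 3: 11x ≡ 25 (mod 34).
Find 11^(-1) mod 34 by the extended Euclidean algorithm:
34 = 3 × 11 + 1  ⟹  1 = (1)·34 + (-3)·11
So (-3)·11 ≡ 1 (mod 34), i.e. 11^(-1) ≡ -3 ≡ 31 (mod 34).
x ≡ 31 × 25 = 775 ≡ 27 (mod 34).
Check: 33 × 27 = 891 ≡ 75 (mod 102).
x ≡ 27 (mod 34), giving 3 solutions mod 102.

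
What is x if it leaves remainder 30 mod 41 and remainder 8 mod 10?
358

Using Chinese Remainder Theorem:
M = 41 × 10 = 410
M1 = 10, M2 = 41
y1 = 10^(-1) mod 41 = 37
y2 = 41^(-1) mod 10 = 1
x = (30×10×37 + 8×41×1) mod 410 = 358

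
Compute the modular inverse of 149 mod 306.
191

gcd(149, 306) = 1, so the inverse exists.
Extended Euclidean algorithm on (306, 149):
306 = 2 × 149 + 8  ⟹  8 = (1)·306 + (-2)·149
149 = 18 × 8 + 5  ⟹  5 = (-18)·306 + (37)·149
8 = 1 × 5 + 3  ⟹  3 = (19)·306 + (-39)·149
5 = 1 × 3 + 2  ⟹  2 = (-37)·306 + (76)·149
3 = 1 × 2 + 1  ⟹  1 = (56)·306 + (-115)·149
So (-115)·149 ≡ 1 (mod 306), i.e. 149^(-1) ≡ -115 ≡ 191 (mod 306).
Check: 149 × 191 = 28459 ≡ 1 (mod 306)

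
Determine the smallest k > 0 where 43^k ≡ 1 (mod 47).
46

47 is prime, so ord(43) divides φ(47) = 46.
Divisors of 46: 1, 2, 23, 46.
Repeated squaring: 43^1 ≡ 43, 43^2 ≡ 16, 43^4 ≡ 21, 43^8 ≡ 18, 43^16 ≡ 42, 43^32 ≡ 25 (mod 47).
Test 43^d mod 47 for each divisor d in increasing order:
43^1 ≡ 43
43^2 ≡ 16
43^23 = 43^16·43^4·43^2·43^1 ≡ 46
43^46 = 43^32·43^8·43^4·43^2 ≡ 1  ← first divisor giving 1
The order is 46.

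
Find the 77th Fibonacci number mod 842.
13

Matrix identity: Q^n = [[F_(n+1), F_n], [F_n, F_(n-1)]] with Q = [[1,1],[1,0]].
n = 77 = 1001101₂. Square-and-multiply, entries mod 842:
Q^1 = [[1,1],[1,0]]
Q^2 = (Q^1)² = [[2,1],[1,1]]
Q^4 = (Q^2)² = [[5,3],[3,2]]
Q^9 = (Q^4)²·Q = [[55,34],[34,21]]
Q^19 = (Q^9)²·Q = [[29,813],[813,58]]
Q^38 = (Q^19)² = [[840,3],[3,837]]
Q^77 = (Q^38)²·Q = [[834,13],[13,821]]
F_77 mod 842 = Q^77[0][1] = 13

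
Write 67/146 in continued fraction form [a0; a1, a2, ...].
[0; 2, 5, 1, 1, 2, 2]

Euclidean algorithm steps:
67 = 0 × 146 + 67
146 = 2 × 67 + 12
67 = 5 × 12 + 7
12 = 1 × 7 + 5
7 = 1 × 5 + 2
5 = 2 × 2 + 1
2 = 2 × 1 + 0
Continued fraction: [0; 2, 5, 1, 1, 2, 2]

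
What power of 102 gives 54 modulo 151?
107

Baby-step giant-step with step n = ⌈√151⌉ = 13.
Baby steps 102^j mod 151 (j:value) for j=0..12: 0:1, 1:102, 2:136, 3:131, 4:74, 5:149, 6:98, 7:30, 8:40, 9:3, 10:4, 11:106, 12:91.
Giant-step multiplier: 102^(-13) ≡ 102^(150-13) = 102^137 ≡ 134 (mod 151).
Giant steps γ_i = 54·134^i mod 151: γ_0=54, γ_1=139, γ_2=53, γ_3=5, γ_4=66, γ_5=86, γ_6=48, γ_7=90, γ_8=131 (in table at j=3).
x = i·n + j = 8·13 + 3 = 107.
Check: 102^107 ≡ 54 (mod 151).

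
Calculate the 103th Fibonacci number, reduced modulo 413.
174

Matrix identity: Q^n = [[F_(n+1), F_n], [F_n, F_(n-1)]] with Q = [[1,1],[1,0]].
n = 103 = 1100111₂. Square-and-multiply, entries mod 413:
Q^1 = [[1,1],[1,0]]
Q^3 = (Q^1)²·Q = [[3,2],[2,1]]
Q^6 = (Q^3)² = [[13,8],[8,5]]
Q^12 = (Q^6)² = [[233,144],[144,89]]
Q^25 = (Q^12)²·Q = [[384,272],[272,112]]
Q^51 = (Q^25)²·Q = [[346,72],[72,274]]
Q^103 = (Q^51)²·Q = [[210,174],[174,36]]
F_103 mod 413 = Q^103[0][1] = 174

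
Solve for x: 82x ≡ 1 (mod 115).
108

gcd(82, 115) = 1, so the inverse exists.
Extended Euclidean algorithm on (115, 82):
115 = 1 × 82 + 33  ⟹  33 = (1)·115 + (-1)·82
82 = 2 × 33 + 16  ⟹  16 = (-2)·115 + (3)·82
33 = 2 × 16 + 1  ⟹  1 = (5)·115 + (-7)·82
So (-7)·82 ≡ 1 (mod 115), i.e. 82^(-1) ≡ -7 ≡ 108 (mod 115).
Check: 82 × 108 = 8856 ≡ 1 (mod 115)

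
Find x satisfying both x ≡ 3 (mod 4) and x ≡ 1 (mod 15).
31

Using Chinese Remainder Theorem:
M = 4 × 15 = 60
M1 = 15, M2 = 4
y1 = 15^(-1) mod 4 = 3
y2 = 4^(-1) mod 15 = 4
x = (3×15×3 + 1×4×4) mod 60 = 31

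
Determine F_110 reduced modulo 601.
525

Matrix identity: Q^n = [[F_(n+1), F_n], [F_n, F_(n-1)]] with Q = [[1,1],[1,0]].
n = 110 = 1101110₂. Square-and-multiply, entries mod 601:
Q^1 = [[1,1],[1,0]]
Q^3 = (Q^1)²·Q = [[3,2],[2,1]]
Q^6 = (Q^3)² = [[13,8],[8,5]]
Q^13 = (Q^6)²·Q = [[377,233],[233,144]]
Q^27 = (Q^13)²·Q = [[483,492],[492,592]]
Q^55 = (Q^27)²·Q = [[583,563],[563,20]]
Q^110 = (Q^55)² = [[566,525],[525,41]]
F_110 mod 601 = Q^110[0][1] = 525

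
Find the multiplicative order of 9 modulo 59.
29

59 is prime, so ord(9) divides φ(59) = 58.
Divisors of 58: 1, 2, 29, 58.
Repeated squaring: 9^1 ≡ 9, 9^2 ≡ 22, 9^4 ≡ 12, 9^8 ≡ 26, 9^16 ≡ 27, 9^32 ≡ 21 (mod 59).
Test 9^d mod 59 for each divisor d in increasing order:
9^1 ≡ 9
9^2 ≡ 22
9^29 = 9^16·9^8·9^4·9^1 ≡ 1  ← first divisor giving 1
The order is 29.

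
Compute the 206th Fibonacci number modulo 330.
173

Matrix identity: Q^n = [[F_(n+1), F_n], [F_n, F_(n-1)]] with Q = [[1,1],[1,0]].
n = 206 = 11001110₂. Square-and-multiply, entries mod 330:
Q^1 = [[1,1],[1,0]]
Q^3 = (Q^1)²·Q = [[3,2],[2,1]]
Q^6 = (Q^3)² = [[13,8],[8,5]]
Q^12 = (Q^6)² = [[233,144],[144,89]]
Q^25 = (Q^12)²·Q = [[283,115],[115,168]]
Q^51 = (Q^25)²·Q = [[309,254],[254,55]]
Q^103 = (Q^51)²·Q = [[3,277],[277,56]]
Q^206 = (Q^103)² = [[178,173],[173,5]]
F_206 mod 330 = Q^206[0][1] = 173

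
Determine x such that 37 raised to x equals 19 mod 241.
205

Baby-step giant-step with step n = ⌈√241⌉ = 16.
Baby steps 37^j mod 241 (j:value) for j=0..15: 0:1, 1:37, 2:164, 3:43, 4:145, 5:63, 6:162, 7:210, 8:58, 9:218, 10:113, 11:84, 12:216, 13:39, 14:238, 15:130.
Giant-step multiplier: 37^(-16) ≡ 37^(240-16) = 37^224 ≡ 24 (mod 241).
Giant steps γ_i = 19·24^i mod 241: γ_0=19, γ_1=215, γ_2=99, γ_3=207, γ_4=148, γ_5=178, γ_6=175, γ_7=103, γ_8=62, γ_9=42, γ_10=44, γ_11=92, γ_12=39 (in table at j=13).
x = i·n + j = 12·16 + 13 = 205.
Check: 37^205 ≡ 19 (mod 241).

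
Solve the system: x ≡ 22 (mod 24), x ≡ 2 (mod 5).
22

Using Chinese Remainder Theorem:
M = 24 × 5 = 120
M1 = 5, M2 = 24
y1 = 5^(-1) mod 24 = 5
y2 = 24^(-1) mod 5 = 4
x = (22×5×5 + 2×24×4) mod 120 = 22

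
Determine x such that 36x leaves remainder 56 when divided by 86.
x ≡ 35 (mod 43)

gcd(36, 86) = 2, which divides 56, so solutions exist.
Divide through by 2: 18x ≡ 28 (mod 43).
Find 18^(-1) mod 43 by the extended Euclidean algorithm:
43 = 2 × 18 + 7  ⟹  7 = (1)·43 + (-2)·18
18 = 2 × 7 + 4  ⟹  4 = (-2)·43 + (5)·18
7 = 1 × 4 + 3  ⟹  3 = (3)·43 + (-7)·18
4 = 1 × 3 + 1  ⟹  1 = (-5)·43 + (12)·18
So (12)·18 ≡ 1 (mod 43), i.e. 18^(-1) ≡ 12 (mod 43).
x ≡ 12 × 28 = 336 ≡ 35 (mod 43).
Check: 36 × 35 = 1260 ≡ 56 (mod 86).
x ≡ 35 (mod 43), giving 2 solutions mod 86.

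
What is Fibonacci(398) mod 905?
314

Matrix identity: Q^n = [[F_(n+1), F_n], [F_n, F_(n-1)]] with Q = [[1,1],[1,0]].
n = 398 = 110001110₂. Square-and-multiply, entries mod 905:
Q^1 = [[1,1],[1,0]]
Q^3 = (Q^1)²·Q = [[3,2],[2,1]]
Q^6 = (Q^3)² = [[13,8],[8,5]]
Q^12 = (Q^6)² = [[233,144],[144,89]]
Q^24 = (Q^12)² = [[815,213],[213,602]]
Q^49 = (Q^24)²·Q = [[530,74],[74,456]]
Q^99 = (Q^49)²·Q = [[55,396],[396,564]]
Q^199 = (Q^99)²·Q = [[430,561],[561,774]]
Q^398 = (Q^199)² = [[61,314],[314,652]]
F_398 mod 905 = Q^398[0][1] = 314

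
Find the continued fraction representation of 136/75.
[1; 1, 4, 2, 1, 4]

Euclidean algorithm steps:
136 = 1 × 75 + 61
75 = 1 × 61 + 14
61 = 4 × 14 + 5
14 = 2 × 5 + 4
5 = 1 × 4 + 1
4 = 4 × 1 + 0
Continued fraction: [1; 1, 4, 2, 1, 4]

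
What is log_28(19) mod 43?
29

Baby-step giant-step with step n = ⌈√43⌉ = 7.
Baby steps 28^j mod 43 (j:value) for j=0..6: 0:1, 1:28, 2:10, 3:22, 4:14, 5:5, 6:11.
Giant-step multiplier: 28^(-7) ≡ 28^(42-7) = 28^35 ≡ 37 (mod 43).
Giant steps γ_i = 19·37^i mod 43: γ_0=19, γ_1=15, γ_2=39, γ_3=24, γ_4=28 (in table at j=1).
x = i·n + j = 4·7 + 1 = 29.
Check: 28^29 ≡ 19 (mod 43).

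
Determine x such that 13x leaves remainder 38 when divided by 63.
x ≡ 32 (mod 63)

gcd(13, 63) = 1, which divides 38, so solutions exist.
Find 13^(-1) mod 63 by the extended Euclidean algorithm:
63 = 4 × 13 + 11  ⟹  11 = (1)·63 + (-4)·13
13 = 1 × 11 + 2  ⟹  2 = (-1)·63 + (5)·13
11 = 5 × 2 + 1  ⟹  1 = (6)·63 + (-29)·13
So (-29)·13 ≡ 1 (mod 63), i.e. 13^(-1) ≡ -29 ≡ 34 (mod 63).
x ≡ 34 × 38 = 1292 ≡ 32 (mod 63).
Check: 13 × 32 = 416 ≡ 38 (mod 63).
Unique solution: x ≡ 32 (mod 63)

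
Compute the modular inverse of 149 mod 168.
53

gcd(149, 168) = 1, so the inverse exists.
Extended Euclidean algorithm on (168, 149):
168 = 1 × 149 + 19  ⟹  19 = (1)·168 + (-1)·149
149 = 7 × 19 + 16  ⟹  16 = (-7)·168 + (8)·149
19 = 1 × 16 + 3  ⟹  3 = (8)·168 + (-9)·149
16 = 5 × 3 + 1  ⟹  1 = (-47)·168 + (53)·149
So (53)·149 ≡ 1 (mod 168), i.e. 149^(-1) ≡ 53 (mod 168).
Check: 149 × 53 = 7897 ≡ 1 (mod 168)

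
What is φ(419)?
418

419 = 419
φ(n) = n × ∏(1 - 1/p) for each prime p dividing n
φ(419) = 419 × (1 - 1/419) = 418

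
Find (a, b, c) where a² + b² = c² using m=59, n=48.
(1177, 5664, 5785)

Euclid's formula: a = m² - n², b = 2mn, c = m² + n²
m = 59, n = 48
a = 59² - 48² = 3481 - 2304 = 1177
b = 2 × 59 × 48 = 5664
c = 59² + 48² = 3481 + 2304 = 5785
Verification: 1177² + 5664² = 1385329 + 32080896 = 33466225 = 5785² ✓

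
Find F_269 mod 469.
2

Matrix identity: Q^n = [[F_(n+1), F_n], [F_n, F_(n-1)]] with Q = [[1,1],[1,0]].
n = 269 = 100001101₂. Square-and-multiply, entries mod 469:
Q^1 = [[1,1],[1,0]]
Q^2 = (Q^1)² = [[2,1],[1,1]]
Q^4 = (Q^2)² = [[5,3],[3,2]]
Q^8 = (Q^4)² = [[34,21],[21,13]]
Q^16 = (Q^8)² = [[190,49],[49,141]]
Q^33 = (Q^16)²·Q = [[316,43],[43,273]]
Q^67 = (Q^33)²·Q = [[402,401],[401,1]]
Q^134 = (Q^67)² = [[202,267],[267,404]]
Q^269 = (Q^134)²·Q = [[468,2],[2,466]]
F_269 mod 469 = Q^269[0][1] = 2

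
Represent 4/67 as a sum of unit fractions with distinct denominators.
1/17 + 1/1139

Greedy algorithm:
4/67: ceiling(67/4) = 17, use 1/17
1/1139: ceiling(1139/1) = 1139, use 1/1139
Result: 4/67 = 1/17 + 1/1139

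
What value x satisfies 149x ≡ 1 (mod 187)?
123

gcd(149, 187) = 1, so the inverse exists.
Extended Euclidean algorithm on (187, 149):
187 = 1 × 149 + 38  ⟹  38 = (1)·187 + (-1)·149
149 = 3 × 38 + 35  ⟹  35 = (-3)·187 + (4)·149
38 = 1 × 35 + 3  ⟹  3 = (4)·187 + (-5)·149
35 = 11 × 3 + 2  ⟹  2 = (-47)·187 + (59)·149
3 = 1 × 2 + 1  ⟹  1 = (51)·187 + (-64)·149
So (-64)·149 ≡ 1 (mod 187), i.e. 149^(-1) ≡ -64 ≡ 123 (mod 187).
Check: 149 × 123 = 18327 ≡ 1 (mod 187)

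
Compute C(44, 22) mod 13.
0

Using Lucas' theorem:
Write n=44 and k=22 in base 13:
n in base 13: [3, 5]
k in base 13: [1, 9]
C(44,22) mod 13 = ∏ C(n_i, k_i) mod 13
Digit binomials (mod 13): C(3,1) = 3; C(5,9) = 0 (k_i > n_i)
Product: 3 × 0 = 0 ≡ 0 (mod 13)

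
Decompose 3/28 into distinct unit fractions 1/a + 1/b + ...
1/10 + 1/140

Greedy algorithm:
3/28: ceiling(28/3) = 10, use 1/10
1/140: ceiling(140/1) = 140, use 1/140
Result: 3/28 = 1/10 + 1/140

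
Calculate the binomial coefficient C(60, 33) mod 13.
9

Using Lucas' theorem:
Write n=60 and k=33 in base 13:
n in base 13: [4, 8]
k in base 13: [2, 7]
C(60,33) mod 13 = ∏ C(n_i, k_i) mod 13
Digit binomials (mod 13): C(4,2) = 6; C(8,7) = 8
Product: 6 × 8 = 48 ≡ 9 (mod 13)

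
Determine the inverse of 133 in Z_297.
67

gcd(133, 297) = 1, so the inverse exists.
Extended Euclidean algorithm on (297, 133):
297 = 2 × 133 + 31  ⟹  31 = (1)·297 + (-2)·133
133 = 4 × 31 + 9  ⟹  9 = (-4)·297 + (9)·133
31 = 3 × 9 + 4  ⟹  4 = (13)·297 + (-29)·133
9 = 2 × 4 + 1  ⟹  1 = (-30)·297 + (67)·133
So (67)·133 ≡ 1 (mod 297), i.e. 133^(-1) ≡ 67 (mod 297).
Check: 133 × 67 = 8911 ≡ 1 (mod 297)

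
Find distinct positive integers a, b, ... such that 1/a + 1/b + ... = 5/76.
1/16 + 1/304

Greedy algorithm:
5/76: ceiling(76/5) = 16, use 1/16
1/304: ceiling(304/1) = 304, use 1/304
Result: 5/76 = 1/16 + 1/304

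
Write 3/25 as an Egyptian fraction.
1/9 + 1/113 + 1/25425

Greedy algorithm:
3/25: ceiling(25/3) = 9, use 1/9
2/225: ceiling(225/2) = 113, use 1/113
1/25425: ceiling(25425/1) = 25425, use 1/25425
Result: 3/25 = 1/9 + 1/113 + 1/25425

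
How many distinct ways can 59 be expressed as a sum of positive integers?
831820

p(n) counts ways to write n as a sum of positive integers (order ignored).
Euler's pentagonal recurrence: p(k) = p(k-1) + p(k-2) - p(k-5) - p(k-7) + p(k-12) + p(k-15) - ... (offsets j(3j∓1)/2, signs ++--, p(0)=1, p(<0)=0).
DP table for k = 0..58: p(0)=1, p(1)=1, p(2)=2, p(3)=3, p(4)=5, p(5)=7, p(6)=11, p(7)=15, p(8)=22, p(9)=30, p(10)=42, p(11)=56, p(12)=77, p(13)=101, p(14)=135, p(15)=176, p(16)=231, p(17)=297, p(18)=385, p(19)=490, p(20)=627, p(21)=792, p(22)=1002, p(23)=1255, p(24)=1575, p(25)=1958, p(26)=2436, p(27)=3010, p(28)=3718, p(29)=4565, p(30)=5604, p(31)=6842, p(32)=8349, p(33)=10143, p(34)=12310, p(35)=14883, p(36)=17977, p(37)=21637, p(38)=26015, p(39)=31185, p(40)=37338, p(41)=44583, p(42)=53174, p(43)=63261, p(44)=75175, p(45)=89134, p(46)=105558, p(47)=124754, p(48)=147273, p(49)=173525, p(50)=204226, p(51)=239943, p(52)=281589, p(53)=329931, p(54)=386155, p(55)=451276, p(56)=526823, p(57)=614154, p(58)=715220.
Final step: p(59) = p(58) + p(57) - p(54) - p(52) + p(47) + p(44) - p(37) - p(33) + p(24) + p(19) - p(8) - p(2)
= 715220 + 614154 - 386155 - 281589 + 124754 + 75175 - 21637 - 10143 + 1575 + 490 - 22 - 2
= 831820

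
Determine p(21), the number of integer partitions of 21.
792

p(n) counts ways to write n as a sum of positive integers (order ignored).
Euler's pentagonal recurrence: p(k) = p(k-1) + p(k-2) - p(k-5) - p(k-7) + p(k-12) + p(k-15) - ... (offsets j(3j∓1)/2, signs ++--, p(0)=1, p(<0)=0).
DP table for k = 0..20: p(0)=1, p(1)=1, p(2)=2, p(3)=3, p(4)=5, p(5)=7, p(6)=11, p(7)=15, p(8)=22, p(9)=30, p(10)=42, p(11)=56, p(12)=77, p(13)=101, p(14)=135, p(15)=176, p(16)=231, p(17)=297, p(18)=385, p(19)=490, p(20)=627.
Final step: p(21) = p(20) + p(19) - p(16) - p(14) + p(9) + p(6)
= 627 + 490 - 231 - 135 + 30 + 11
= 792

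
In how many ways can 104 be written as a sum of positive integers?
304801365

p(n) counts ways to write n as a sum of positive integers (order ignored).
Euler's pentagonal recurrence: p(k) = p(k-1) + p(k-2) - p(k-5) - p(k-7) + p(k-12) + p(k-15) - ... (offsets j(3j∓1)/2, signs ++--, p(0)=1, p(<0)=0).
DP table for k = 0..103: p(0)=1, p(1)=1, p(2)=2, p(3)=3, p(4)=5, p(5)=7, p(6)=11, p(7)=15, p(8)=22, p(9)=30, p(10)=42, p(11)=56, p(12)=77, p(13)=101, p(14)=135, p(15)=176, p(16)=231, p(17)=297, p(18)=385, p(19)=490, p(20)=627, p(21)=792, p(22)=1002, p(23)=1255, p(24)=1575, p(25)=1958, p(26)=2436, p(27)=3010, p(28)=3718, p(29)=4565, p(30)=5604, p(31)=6842, p(32)=8349, p(33)=10143, p(34)=12310, p(35)=14883, p(36)=17977, p(37)=21637, p(38)=26015, p(39)=31185, p(40)=37338, p(41)=44583, p(42)=53174, p(43)=63261, p(44)=75175, p(45)=89134, p(46)=105558, p(47)=124754, p(48)=147273, p(49)=173525, p(50)=204226, p(51)=239943, p(52)=281589, p(53)=329931, p(54)=386155, p(55)=451276, p(56)=526823, p(57)=614154, p(58)=715220, p(59)=831820, p(60)=966467, p(61)=1121505, p(62)=1300156, p(63)=1505499, p(64)=1741630, p(65)=2012558, p(66)=2323520, p(67)=2679689, p(68)=3087735, p(69)=3554345, p(70)=4087968, p(71)=4697205, p(72)=5392783, p(73)=6185689, p(74)=7089500, p(75)=8118264, p(76)=9289091, p(77)=10619863, p(78)=12132164, p(79)=13848650, p(80)=15796476, p(81)=18004327, p(82)=20506255, p(83)=23338469, p(84)=26543660, p(85)=30167357, p(86)=34262962, p(87)=38887673, p(88)=44108109, p(89)=49995925, p(90)=56634173, p(91)=64112359, p(92)=72533807, p(93)=82010177, p(94)=92669720, p(95)=104651419, p(96)=118114304, p(97)=133230930, p(98)=150198136, p(99)=169229875, p(100)=190569292, p(101)=214481126, p(102)=241265379, p(103)=271248950.
Final step: p(104) = p(103) + p(102) - p(99) - p(97) + p(92) + p(89) - p(82) - p(78) + p(69) + p(64) - p(53) - p(47) + p(34) + p(27) - p(12) - p(4)
= 271248950 + 241265379 - 169229875 - 133230930 + 72533807 + 49995925 - 20506255 - 12132164 + 3554345 + 1741630 - 329931 - 124754 + 12310 + 3010 - 77 - 5
= 304801365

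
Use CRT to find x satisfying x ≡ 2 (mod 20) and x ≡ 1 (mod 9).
82

Using Chinese Remainder Theorem:
M = 20 × 9 = 180
M1 = 9, M2 = 20
y1 = 9^(-1) mod 20 = 9
y2 = 20^(-1) mod 9 = 5
x = (2×9×9 + 1×20×5) mod 180 = 82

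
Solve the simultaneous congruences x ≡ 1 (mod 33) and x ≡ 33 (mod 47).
1255

Using Chinese Remainder Theorem:
M = 33 × 47 = 1551
M1 = 47, M2 = 33
y1 = 47^(-1) mod 33 = 26
y2 = 33^(-1) mod 47 = 10
x = (1×47×26 + 33×33×10) mod 1551 = 1255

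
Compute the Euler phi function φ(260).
96

260 = 2^2 × 5 × 13
φ(n) = n × ∏(1 - 1/p) for each prime p dividing n
φ(260) = 260 × (1 - 1/2) × (1 - 1/5) × (1 - 1/13) = 96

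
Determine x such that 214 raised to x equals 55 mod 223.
98

Baby-step giant-step with step n = ⌈√223⌉ = 15.
Baby steps 214^j mod 223 (j:value) for j=0..14: 0:1, 1:214, 2:81, 3:163, 4:94, 5:46, 6:32, 7:158, 8:139, 9:87, 10:109, 11:134, 12:132, 13:150, 14:211.
Giant-step multiplier: 214^(-15) ≡ 214^(222-15) = 214^207 ≡ 159 (mod 223).
Giant steps γ_i = 55·159^i mod 223: γ_0=55, γ_1=48, γ_2=50, γ_3=145, γ_4=86, γ_5=71, γ_6=139 (in table at j=8).
x = i·n + j = 6·15 + 8 = 98.
Check: 214^98 ≡ 55 (mod 223).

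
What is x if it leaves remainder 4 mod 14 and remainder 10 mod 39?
88

Using Chinese Remainder Theorem:
M = 14 × 39 = 546
M1 = 39, M2 = 14
y1 = 39^(-1) mod 14 = 9
y2 = 14^(-1) mod 39 = 14
x = (4×39×9 + 10×14×14) mod 546 = 88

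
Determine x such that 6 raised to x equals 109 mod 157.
76

Baby-step giant-step with step n = ⌈√157⌉ = 13.
Baby steps 6^j mod 157 (j:value) for j=0..12: 0:1, 1:6, 2:36, 3:59, 4:40, 5:83, 6:27, 7:5, 8:30, 9:23, 10:138, 11:43, 12:101.
Giant-step multiplier: 6^(-13) ≡ 6^(156-13) = 6^143 ≡ 107 (mod 157).
Giant steps γ_i = 109·107^i mod 157: γ_0=109, γ_1=45, γ_2=105, γ_3=88, γ_4=153, γ_5=43 (in table at j=11).
x = i·n + j = 5·13 + 11 = 76.
Check: 6^76 ≡ 109 (mod 157).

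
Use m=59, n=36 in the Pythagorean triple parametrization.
(2185, 4248, 4777)

Euclid's formula: a = m² - n², b = 2mn, c = m² + n²
m = 59, n = 36
a = 59² - 36² = 3481 - 1296 = 2185
b = 2 × 59 × 36 = 4248
c = 59² + 36² = 3481 + 1296 = 4777
Verification: 2185² + 4248² = 4774225 + 18045504 = 22819729 = 4777² ✓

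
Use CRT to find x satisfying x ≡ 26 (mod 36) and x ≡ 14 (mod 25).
314

Using Chinese Remainder Theorem:
M = 36 × 25 = 900
M1 = 25, M2 = 36
y1 = 25^(-1) mod 36 = 13
y2 = 36^(-1) mod 25 = 16
x = (26×25×13 + 14×36×16) mod 900 = 314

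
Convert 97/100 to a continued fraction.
[0; 1, 32, 3]

Euclidean algorithm steps:
97 = 0 × 100 + 97
100 = 1 × 97 + 3
97 = 32 × 3 + 1
3 = 3 × 1 + 0
Continued fraction: [0; 1, 32, 3]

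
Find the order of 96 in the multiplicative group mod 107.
106

107 is prime, so ord(96) divides φ(107) = 106.
Divisors of 106: 1, 2, 53, 106.
Repeated squaring: 96^1 ≡ 96, 96^2 ≡ 14, 96^4 ≡ 89, 96^8 ≡ 3, 96^16 ≡ 9, 96^32 ≡ 81, 96^64 ≡ 34 (mod 107).
Test 96^d mod 107 for each divisor d in increasing order:
96^1 ≡ 96
96^2 ≡ 14
96^53 = 96^32·96^16·96^4·96^1 ≡ 106
96^106 = 96^64·96^32·96^8·96^2 ≡ 1  ← first divisor giving 1
The order is 106.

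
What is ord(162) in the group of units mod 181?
4

181 is prime, so ord(162) divides φ(181) = 180.
Divisors of 180: 1, 2, 3, 4, 5, 6, 9, 10, 12, 15, 18, 20, 30, 36, 45, 60, 90, 180.
Repeated squaring: 162^1 ≡ 162, 162^2 ≡ 180, 162^4 ≡ 1, 162^8 ≡ 1, 162^16 ≡ 1, 162^32 ≡ 1, 162^64 ≡ 1, 162^128 ≡ 1 (mod 181).
Test 162^d mod 181 for each divisor d in increasing order:
162^1 ≡ 162
162^2 ≡ 180
162^3 = 162^2·162^1 ≡ 19
162^4 ≡ 1  ← first divisor giving 1
The order is 4.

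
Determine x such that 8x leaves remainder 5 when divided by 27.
x ≡ 4 (mod 27)

gcd(8, 27) = 1, which divides 5, so solutions exist.
Find 8^(-1) mod 27 by the extended Euclidean algorithm:
27 = 3 × 8 + 3  ⟹  3 = (1)·27 + (-3)·8
8 = 2 × 3 + 2  ⟹  2 = (-2)·27 + (7)·8
3 = 1 × 2 + 1  ⟹  1 = (3)·27 + (-10)·8
So (-10)·8 ≡ 1 (mod 27), i.e. 8^(-1) ≡ -10 ≡ 17 (mod 27).
x ≡ 17 × 5 = 85 ≡ 4 (mod 27).
Check: 8 × 4 = 32 ≡ 5 (mod 27).
Unique solution: x ≡ 4 (mod 27)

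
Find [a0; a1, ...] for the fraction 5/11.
[0; 2, 5]

Euclidean algorithm steps:
5 = 0 × 11 + 5
11 = 2 × 5 + 1
5 = 5 × 1 + 0
Continued fraction: [0; 2, 5]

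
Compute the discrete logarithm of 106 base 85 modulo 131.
123

Baby-step giant-step with step n = ⌈√131⌉ = 12.
Baby steps 85^j mod 131 (j:value) for j=0..11: 0:1, 1:85, 2:20, 3:128, 4:7, 5:71, 6:9, 7:110, 8:49, 9:104, 10:63, 11:115.
Giant-step multiplier: 85^(-12) ≡ 85^(130-12) = 85^118 ≡ 55 (mod 131).
Giant steps γ_i = 106·55^i mod 131: γ_0=106, γ_1=66, γ_2=93, γ_3=6, γ_4=68, γ_5=72, γ_6=30, γ_7=78, γ_8=98, γ_9=19, γ_10=128 (in table at j=3).
x = i·n + j = 10·12 + 3 = 123.
Check: 85^123 ≡ 106 (mod 131).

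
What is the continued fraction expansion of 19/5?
[3; 1, 4]

Euclidean algorithm steps:
19 = 3 × 5 + 4
5 = 1 × 4 + 1
4 = 4 × 1 + 0
Continued fraction: [3; 1, 4]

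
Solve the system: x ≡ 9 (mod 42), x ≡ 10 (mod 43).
1773

Using Chinese Remainder Theorem:
M = 42 × 43 = 1806
M1 = 43, M2 = 42
y1 = 43^(-1) mod 42 = 1
y2 = 42^(-1) mod 43 = 42
x = (9×43×1 + 10×42×42) mod 1806 = 1773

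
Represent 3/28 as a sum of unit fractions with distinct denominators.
1/10 + 1/140

Greedy algorithm:
3/28: ceiling(28/3) = 10, use 1/10
1/140: ceiling(140/1) = 140, use 1/140
Result: 3/28 = 1/10 + 1/140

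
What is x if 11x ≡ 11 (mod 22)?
x ≡ 1 (mod 2)

gcd(11, 22) = 11, which divides 11, so solutions exist.
Divide through by 11: x ≡ 1 (mod 2).
The coefficient of x is now 1, so x ≡ 1 (mod 2).
Check: 11 × 1 = 11 ≡ 11 (mod 22).
x ≡ 1 (mod 2), giving 11 solutions mod 22.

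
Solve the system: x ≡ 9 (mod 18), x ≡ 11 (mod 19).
315

Using Chinese Remainder Theorem:
M = 18 × 19 = 342
M1 = 19, M2 = 18
y1 = 19^(-1) mod 18 = 1
y2 = 18^(-1) mod 19 = 18
x = (9×19×1 + 11×18×18) mod 342 = 315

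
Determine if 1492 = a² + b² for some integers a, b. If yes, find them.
14² + 36² (a=14, b=36)

Factorization: 1492 = 2^2 × 373
By Fermat: n is sum of two squares iff every prime p ≡ 3 (mod 4) appears to even power.
All primes ≡ 3 (mod 4) appear to even power.
Search a = 0, 1, 2, … for 1492 - a² a perfect square: first hit at a = 14: 1492 - 196 = 1296 = 36².
1492 = 14² + 36² = 196 + 1296 ✓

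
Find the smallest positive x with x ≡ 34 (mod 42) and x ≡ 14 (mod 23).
244

Using Chinese Remainder Theorem:
M = 42 × 23 = 966
M1 = 23, M2 = 42
y1 = 23^(-1) mod 42 = 11
y2 = 42^(-1) mod 23 = 17
x = (34×23×11 + 14×42×17) mod 966 = 244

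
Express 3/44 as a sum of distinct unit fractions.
1/15 + 1/660

Greedy algorithm:
3/44: ceiling(44/3) = 15, use 1/15
1/660: ceiling(660/1) = 660, use 1/660
Result: 3/44 = 1/15 + 1/660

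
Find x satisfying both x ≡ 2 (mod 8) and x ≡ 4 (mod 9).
58

Using Chinese Remainder Theorem:
M = 8 × 9 = 72
M1 = 9, M2 = 8
y1 = 9^(-1) mod 8 = 1
y2 = 8^(-1) mod 9 = 8
x = (2×9×1 + 4×8×8) mod 72 = 58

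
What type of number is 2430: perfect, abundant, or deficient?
abundant

Proper divisors of 2430: sum = 1 + 2 + 3 + 5 + 6 + 9 + 10 + 15 + ... + 405 + 486 + 810 + 1215 (23 divisors) = 4122
Since 4122 > 2430, 2430 is abundant.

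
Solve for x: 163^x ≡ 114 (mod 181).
24

Baby-step giant-step with step n = ⌈√181⌉ = 14.
Baby steps 163^j mod 181 (j:value) for j=0..13: 0:1, 1:163, 2:143, 3:141, 4:177, 5:72, 6:152, 7:160, 8:16, 9:74, 10:116, 11:84, 12:117, 13:66.
Giant-step multiplier: 163^(-14) ≡ 163^(180-14) = 163^166 ≡ 55 (mod 181).
Giant steps γ_i = 114·55^i mod 181: γ_0=114, γ_1=116 (in table at j=10).
x = i·n + j = 1·14 + 10 = 24.
Check: 163^24 ≡ 114 (mod 181).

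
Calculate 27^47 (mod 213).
3

Repeated squaring. Binary of 47 = 101111.
27^1 ≡ 27 (mod 213); 27^2 ≡ 90 (mod 213); 27^4 ≡ 6 (mod 213); 27^8 ≡ 36 (mod 213); 27^16 ≡ 18 (mod 213); 27^32 ≡ 111 (mod 213)
27^47 = 27^1 × 27^2 × 27^4 × 27^8 × 27^32 ≡ 3 (mod 213)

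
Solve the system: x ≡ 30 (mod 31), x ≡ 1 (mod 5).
61

Using Chinese Remainder Theorem:
M = 31 × 5 = 155
M1 = 5, M2 = 31
y1 = 5^(-1) mod 31 = 25
y2 = 31^(-1) mod 5 = 1
x = (30×5×25 + 1×31×1) mod 155 = 61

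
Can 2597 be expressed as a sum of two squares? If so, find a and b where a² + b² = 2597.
14² + 49² (a=14, b=49)

Factorization: 2597 = 7^2 × 53
By Fermat: n is sum of two squares iff every prime p ≡ 3 (mod 4) appears to even power.
All primes ≡ 3 (mod 4) appear to even power.
Search a = 0, 1, 2, … for 2597 - a² a perfect square: first hit at a = 14: 2597 - 196 = 2401 = 49².
2597 = 14² + 49² = 196 + 2401 ✓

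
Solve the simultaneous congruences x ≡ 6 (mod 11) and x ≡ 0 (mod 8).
72

Using Chinese Remainder Theorem:
M = 11 × 8 = 88
M1 = 8, M2 = 11
y1 = 8^(-1) mod 11 = 7
y2 = 11^(-1) mod 8 = 3
x = (6×8×7 + 0×11×3) mod 88 = 72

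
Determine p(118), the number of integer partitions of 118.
1482074143

p(n) counts ways to write n as a sum of positive integers (order ignored).
Euler's pentagonal recurrence: p(k) = p(k-1) + p(k-2) - p(k-5) - p(k-7) + p(k-12) + p(k-15) - ... (offsets j(3j∓1)/2, signs ++--, p(0)=1, p(<0)=0).
DP table for k = 0..117: p(0)=1, p(1)=1, p(2)=2, p(3)=3, p(4)=5, p(5)=7, p(6)=11, p(7)=15, p(8)=22, p(9)=30, p(10)=42, p(11)=56, p(12)=77, p(13)=101, p(14)=135, p(15)=176, p(16)=231, p(17)=297, p(18)=385, p(19)=490, p(20)=627, p(21)=792, p(22)=1002, p(23)=1255, p(24)=1575, p(25)=1958, p(26)=2436, p(27)=3010, p(28)=3718, p(29)=4565, p(30)=5604, p(31)=6842, p(32)=8349, p(33)=10143, p(34)=12310, p(35)=14883, p(36)=17977, p(37)=21637, p(38)=26015, p(39)=31185, p(40)=37338, p(41)=44583, p(42)=53174, p(43)=63261, p(44)=75175, p(45)=89134, p(46)=105558, p(47)=124754, p(48)=147273, p(49)=173525, p(50)=204226, p(51)=239943, p(52)=281589, p(53)=329931, p(54)=386155, p(55)=451276, p(56)=526823, p(57)=614154, p(58)=715220, p(59)=831820, p(60)=966467, p(61)=1121505, p(62)=1300156, p(63)=1505499, p(64)=1741630, p(65)=2012558, p(66)=2323520, p(67)=2679689, p(68)=3087735, p(69)=3554345, p(70)=4087968, p(71)=4697205, p(72)=5392783, p(73)=6185689, p(74)=7089500, p(75)=8118264, p(76)=9289091, p(77)=10619863, p(78)=12132164, p(79)=13848650, p(80)=15796476, p(81)=18004327, p(82)=20506255, p(83)=23338469, p(84)=26543660, p(85)=30167357, p(86)=34262962, p(87)=38887673, p(88)=44108109, p(89)=49995925, p(90)=56634173, p(91)=64112359, p(92)=72533807, p(93)=82010177, p(94)=92669720, p(95)=104651419, p(96)=118114304, p(97)=133230930, p(98)=150198136, p(99)=169229875, p(100)=190569292, p(101)=214481126, p(102)=241265379, p(103)=271248950, p(104)=304801365, p(105)=342325709, p(106)=384276336, p(107)=431149389, p(108)=483502844, p(109)=541946240, p(110)=607163746, p(111)=679903203, p(112)=761002156, p(113)=851376628, p(114)=952050665, p(115)=1064144451, p(116)=1188908248, p(117)=1327710076.
Final step: p(118) = p(117) + p(116) - p(113) - p(111) + p(106) + p(103) - p(96) - p(92) + p(83) + p(78) - p(67) - p(61) + p(48) + p(41) - p(26) - p(18) + p(1)
= 1327710076 + 1188908248 - 851376628 - 679903203 + 384276336 + 271248950 - 118114304 - 72533807 + 23338469 + 12132164 - 2679689 - 1121505 + 147273 + 44583 - 2436 - 385 + 1
= 1482074143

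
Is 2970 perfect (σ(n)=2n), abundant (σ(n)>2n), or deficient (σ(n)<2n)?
abundant

Proper divisors of 2970: sum = 1 + 2 + 3 + 5 + 6 + 9 + 10 + 11 + ... + 495 + 594 + 990 + 1485 (31 divisors) = 5670
Since 5670 > 2970, 2970 is abundant.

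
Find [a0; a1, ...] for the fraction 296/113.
[2; 1, 1, 1, 1, 1, 2, 5]

Euclidean algorithm steps:
296 = 2 × 113 + 70
113 = 1 × 70 + 43
70 = 1 × 43 + 27
43 = 1 × 27 + 16
27 = 1 × 16 + 11
16 = 1 × 11 + 5
11 = 2 × 5 + 1
5 = 5 × 1 + 0
Continued fraction: [2; 1, 1, 1, 1, 1, 2, 5]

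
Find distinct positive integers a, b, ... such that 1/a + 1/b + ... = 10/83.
1/9 + 1/107 + 1/39965 + 1/3194362485

Greedy algorithm:
10/83: ceiling(83/10) = 9, use 1/9
7/747: ceiling(747/7) = 107, use 1/107
2/79929: ceiling(79929/2) = 39965, use 1/39965
1/3194362485: ceiling(3194362485/1) = 3194362485, use 1/3194362485
Result: 10/83 = 1/9 + 1/107 + 1/39965 + 1/3194362485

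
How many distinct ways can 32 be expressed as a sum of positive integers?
8349

p(n) counts ways to write n as a sum of positive integers (order ignored).
Euler's pentagonal recurrence: p(k) = p(k-1) + p(k-2) - p(k-5) - p(k-7) + p(k-12) + p(k-15) - ... (offsets j(3j∓1)/2, signs ++--, p(0)=1, p(<0)=0).
DP table for k = 0..31: p(0)=1, p(1)=1, p(2)=2, p(3)=3, p(4)=5, p(5)=7, p(6)=11, p(7)=15, p(8)=22, p(9)=30, p(10)=42, p(11)=56, p(12)=77, p(13)=101, p(14)=135, p(15)=176, p(16)=231, p(17)=297, p(18)=385, p(19)=490, p(20)=627, p(21)=792, p(22)=1002, p(23)=1255, p(24)=1575, p(25)=1958, p(26)=2436, p(27)=3010, p(28)=3718, p(29)=4565, p(30)=5604, p(31)=6842.
Final step: p(32) = p(31) + p(30) - p(27) - p(25) + p(20) + p(17) - p(10) - p(6)
= 6842 + 5604 - 3010 - 1958 + 627 + 297 - 42 - 11
= 8349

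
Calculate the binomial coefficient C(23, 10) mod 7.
0

Using Lucas' theorem:
Write n=23 and k=10 in base 7:
n in base 7: [3, 2]
k in base 7: [1, 3]
C(23,10) mod 7 = ∏ C(n_i, k_i) mod 7
Digit binomials (mod 7): C(3,1) = 3; C(2,3) = 0 (k_i > n_i)
Product: 3 × 0 = 0 ≡ 0 (mod 7)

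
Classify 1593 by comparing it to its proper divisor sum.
deficient

Proper divisors of 1593: sum = 1 + 3 + 9 + 27 + 59 + 177 + 531 = 807
Since 807 < 1593, 1593 is deficient.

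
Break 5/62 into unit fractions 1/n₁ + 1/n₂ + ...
1/13 + 1/269 + 1/216814

Greedy algorithm:
5/62: ceiling(62/5) = 13, use 1/13
3/806: ceiling(806/3) = 269, use 1/269
1/216814: ceiling(216814/1) = 216814, use 1/216814
Result: 5/62 = 1/13 + 1/269 + 1/216814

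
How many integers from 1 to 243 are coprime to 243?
162

243 = 3^5
φ(n) = n × ∏(1 - 1/p) for each prime p dividing n
φ(243) = 243 × (1 - 1/3) = 162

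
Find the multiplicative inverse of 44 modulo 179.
118

gcd(44, 179) = 1, so the inverse exists.
Extended Euclidean algorithm on (179, 44):
179 = 4 × 44 + 3  ⟹  3 = (1)·179 + (-4)·44
44 = 14 × 3 + 2  ⟹  2 = (-14)·179 + (57)·44
3 = 1 × 2 + 1  ⟹  1 = (15)·179 + (-61)·44
So (-61)·44 ≡ 1 (mod 179), i.e. 44^(-1) ≡ -61 ≡ 118 (mod 179).
Check: 44 × 118 = 5192 ≡ 1 (mod 179)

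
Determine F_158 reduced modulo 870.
119

Matrix identity: Q^n = [[F_(n+1), F_n], [F_n, F_(n-1)]] with Q = [[1,1],[1,0]].
n = 158 = 10011110₂. Square-and-multiply, entries mod 870:
Q^1 = [[1,1],[1,0]]
Q^2 = (Q^1)² = [[2,1],[1,1]]
Q^4 = (Q^2)² = [[5,3],[3,2]]
Q^9 = (Q^4)²·Q = [[55,34],[34,21]]
Q^19 = (Q^9)²·Q = [[675,701],[701,844]]
Q^39 = (Q^19)²·Q = [[405,466],[466,809]]
Q^79 = (Q^39)²·Q = [[345,121],[121,224]]
Q^158 = (Q^79)² = [[556,119],[119,437]]
F_158 mod 870 = Q^158[0][1] = 119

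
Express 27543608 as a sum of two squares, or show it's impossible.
Not possible

Factorization: 27543608 = 2^3 × 151^3
By Fermat: n is sum of two squares iff every prime p ≡ 3 (mod 4) appears to even power.
Prime(s) ≡ 3 (mod 4) with odd exponent: [(151, 3)]
Therefore 27543608 cannot be expressed as a² + b².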